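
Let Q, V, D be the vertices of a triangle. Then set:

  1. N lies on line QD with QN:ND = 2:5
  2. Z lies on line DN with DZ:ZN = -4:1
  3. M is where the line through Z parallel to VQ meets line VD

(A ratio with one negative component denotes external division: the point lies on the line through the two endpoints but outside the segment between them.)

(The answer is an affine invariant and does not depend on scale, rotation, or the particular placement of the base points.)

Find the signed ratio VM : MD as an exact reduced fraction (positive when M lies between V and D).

Choose coordinates Q = (0, 0), V = (1, 0), D = (0, 1).
1. N lies on line QD with QN:ND = 2:5 ⇒ N = (0, 2/7)
2. Z lies on line DN with DZ:ZN = -4:1 ⇒ Z = (0, 1/21)
3. M is where the line through Z parallel to VQ meets line VD ⇒ M = (20/21, 1/21)
M = V + t·(D−V) with t = 1/21, so VM:MD = t:(1−t) = 1/21:20/21

VM:MD = 1/20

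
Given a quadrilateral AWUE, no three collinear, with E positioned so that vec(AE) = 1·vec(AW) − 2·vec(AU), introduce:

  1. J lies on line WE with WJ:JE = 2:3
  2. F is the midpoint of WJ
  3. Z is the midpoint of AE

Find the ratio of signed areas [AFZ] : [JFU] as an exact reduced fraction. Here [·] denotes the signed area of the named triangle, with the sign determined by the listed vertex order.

[AFZ]:[JFU] = -2

Choose coordinates A = (0, 0), W = (1, 0), U = (0, 1), E = (1, -2).
1. J lies on line WE with WJ:JE = 2:3 ⇒ J = (1, -4/5)
2. F is the midpoint of WJ ⇒ F = (1, -2/5)
3. Z is the midpoint of AE ⇒ Z = (1/2, -1)
2·[AFZ] = -4/5, 2·[JFU] = 2/5
[AFZ]:[JFU] = -4/5:2/5 = -2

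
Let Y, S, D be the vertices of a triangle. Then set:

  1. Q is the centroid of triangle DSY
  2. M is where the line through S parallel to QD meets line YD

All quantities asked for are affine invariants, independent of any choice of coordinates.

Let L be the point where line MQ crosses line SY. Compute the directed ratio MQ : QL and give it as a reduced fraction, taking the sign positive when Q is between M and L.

Set Y = (0, 0), S = (1, 0), D = (0, 1); any affine frame gives the same invariant.
1. Q is the centroid of triangle DSY ⇒ Q = (1/3, 1/3)
2. M is where the line through S parallel to QD meets line YD ⇒ M = (0, 2)
line MQ meets SY at L = (2/5, 0)
Q = M + t·(L−M) with t = 5/6, so MQ:QL = 5/6:1/6

MQ:QL = 5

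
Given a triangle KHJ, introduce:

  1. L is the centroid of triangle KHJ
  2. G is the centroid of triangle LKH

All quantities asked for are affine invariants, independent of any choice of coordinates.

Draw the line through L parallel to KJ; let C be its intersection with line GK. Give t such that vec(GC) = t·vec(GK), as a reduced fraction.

t = 1/4

Assign K = (0, 0), H = (1, 0), J = (0, 1) — the answer is frame-independent, so this choice is without loss of generality.
1. L is the centroid of triangle KHJ ⇒ L = (1/3, 1/3)
2. G is the centroid of triangle LKH ⇒ G = (4/9, 1/9)
through L parallel to KJ: direction (0, 1); meets GK at C = (1/3, 1/12)
C = G + t·(K−G) with t = 1/4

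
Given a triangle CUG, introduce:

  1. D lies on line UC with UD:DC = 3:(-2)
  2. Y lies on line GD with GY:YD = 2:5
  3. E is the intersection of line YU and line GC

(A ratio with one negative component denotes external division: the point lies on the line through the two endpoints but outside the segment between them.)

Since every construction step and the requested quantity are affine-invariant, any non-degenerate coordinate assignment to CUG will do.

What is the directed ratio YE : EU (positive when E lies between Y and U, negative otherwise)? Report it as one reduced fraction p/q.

YE:EU = 4/7

Choose coordinates C = (0, 0), U = (1, 0), G = (0, 1).
1. D lies on line UC with UD:DC = 3:(-2) ⇒ D = (-2, 0)
2. Y lies on line GD with GY:YD = 2:5 ⇒ Y = (-4/7, 5/7)
3. E is the intersection of line YU and line GC ⇒ E = (0, 5/11)
E = Y + t·(U−Y) with t = 4/11, so YE:EU = t:(1−t) = 4/11:7/11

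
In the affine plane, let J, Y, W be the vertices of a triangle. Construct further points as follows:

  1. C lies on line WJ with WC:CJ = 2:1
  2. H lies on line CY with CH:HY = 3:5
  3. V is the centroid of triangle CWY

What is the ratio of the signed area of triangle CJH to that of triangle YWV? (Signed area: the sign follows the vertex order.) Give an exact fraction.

Assign J = (0, 0), Y = (1, 0), W = (0, 1) — the answer is frame-independent, so this choice is without loss of generality.
1. C lies on line WJ with WC:CJ = 2:1 ⇒ C = (0, 1/3)
2. H lies on line CY with CH:HY = 3:5 ⇒ H = (3/8, 5/24)
3. V is the centroid of triangle CWY ⇒ V = (1/3, 4/9)
2·[CJH] = 1/8, 2·[YWV] = 2/9
[CJH]:[YWV] = 1/8:2/9 = 9/16

[CJH]:[YWV] = 9/16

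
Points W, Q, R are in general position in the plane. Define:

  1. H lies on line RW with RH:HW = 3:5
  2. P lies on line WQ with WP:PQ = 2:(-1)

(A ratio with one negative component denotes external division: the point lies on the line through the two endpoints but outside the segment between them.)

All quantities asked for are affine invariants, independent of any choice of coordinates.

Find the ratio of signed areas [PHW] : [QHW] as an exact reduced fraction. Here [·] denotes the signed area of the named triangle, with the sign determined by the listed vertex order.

[PHW]:[QHW] = 2

Work in coordinates with W = (0, 0), Q = (1, 0), R = (0, 1).
1. H lies on line RW with RH:HW = 3:5 ⇒ H = (0, 5/8)
2. P lies on line WQ with WP:PQ = 2:(-1) ⇒ P = (2, 0)
2·[PHW] = 5/4, 2·[QHW] = 5/8
[PHW]:[QHW] = 5/4:5/8 = 2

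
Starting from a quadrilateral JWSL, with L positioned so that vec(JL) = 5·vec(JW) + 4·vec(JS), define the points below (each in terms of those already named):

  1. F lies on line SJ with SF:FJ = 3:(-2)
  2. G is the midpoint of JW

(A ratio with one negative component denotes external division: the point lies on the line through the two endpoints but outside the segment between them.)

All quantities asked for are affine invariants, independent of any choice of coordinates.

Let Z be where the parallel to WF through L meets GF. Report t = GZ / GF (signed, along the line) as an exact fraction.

Choose coordinates J = (0, 0), W = (1, 0), S = (0, 1), L = (5, 4).
1. F lies on line SJ with SF:FJ = 3:(-2) ⇒ F = (0, -2)
2. G is the midpoint of JW ⇒ G = (1/2, 0)
through L parallel to WF: direction (-1, -2); meets GF at Z = (-2, -10)
Z = G + t·(F−G) with t = 5

t = 5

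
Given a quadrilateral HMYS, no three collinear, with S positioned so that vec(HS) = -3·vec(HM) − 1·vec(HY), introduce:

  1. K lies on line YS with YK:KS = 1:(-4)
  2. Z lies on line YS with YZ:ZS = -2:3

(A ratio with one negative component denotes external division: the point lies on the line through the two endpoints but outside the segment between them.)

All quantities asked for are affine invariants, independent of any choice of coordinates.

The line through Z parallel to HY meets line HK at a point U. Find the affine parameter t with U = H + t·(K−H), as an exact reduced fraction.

t = 6

Set H = (0, 0), M = (1, 0), Y = (0, 1), S = (-3, -1); any affine frame gives the same invariant.
1. K lies on line YS with YK:KS = 1:(-4) ⇒ K = (1, 5/3)
2. Z lies on line YS with YZ:ZS = -2:3 ⇒ Z = (6, 5)
through Z parallel to HY: direction (0, 1); meets HK at U = (6, 10)
U = H + t·(K−H) with t = 6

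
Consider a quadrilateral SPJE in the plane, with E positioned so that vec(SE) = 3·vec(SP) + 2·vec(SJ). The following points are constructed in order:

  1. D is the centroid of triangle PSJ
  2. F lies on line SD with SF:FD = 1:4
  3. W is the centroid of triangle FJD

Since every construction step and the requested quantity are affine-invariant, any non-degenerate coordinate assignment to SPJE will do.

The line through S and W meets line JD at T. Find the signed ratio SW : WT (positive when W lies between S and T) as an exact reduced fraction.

Assign S = (0, 0), P = (1, 0), J = (0, 1), E = (3, 2) — the answer is frame-independent, so this choice is without loss of generality.
1. D is the centroid of triangle PSJ ⇒ D = (1/3, 1/3)
2. F lies on line SD with SF:FD = 1:4 ⇒ F = (1/15, 1/15)
3. W is the centroid of triangle FJD ⇒ W = (2/15, 7/15)
line SW meets JD at T = (2/11, 7/11)
W = S + t·(T−S) with t = 11/15, so SW:WT = 11/15:4/15

SW:WT = 11/4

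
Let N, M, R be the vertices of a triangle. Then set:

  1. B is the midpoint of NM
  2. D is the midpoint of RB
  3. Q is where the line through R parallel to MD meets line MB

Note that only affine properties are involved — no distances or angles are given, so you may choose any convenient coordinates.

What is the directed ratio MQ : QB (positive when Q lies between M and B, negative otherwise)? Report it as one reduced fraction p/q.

MQ:QB = -1/2

Choose coordinates N = (0, 0), M = (1, 0), R = (0, 1).
1. B is the midpoint of NM ⇒ B = (1/2, 0)
2. D is the midpoint of RB ⇒ D = (1/4, 1/2)
3. Q is where the line through R parallel to MD meets line MB ⇒ Q = (3/2, 0)
Q = M + t·(B−M) with t = -1, so MQ:QB = t:(1−t) = -1:2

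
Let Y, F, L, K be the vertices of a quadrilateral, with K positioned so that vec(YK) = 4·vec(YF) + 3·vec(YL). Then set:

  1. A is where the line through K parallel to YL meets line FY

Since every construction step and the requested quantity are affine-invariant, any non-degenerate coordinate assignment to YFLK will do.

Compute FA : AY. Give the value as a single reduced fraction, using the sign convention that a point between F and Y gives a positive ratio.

FA:AY = -3/4

Assign Y = (0, 0), F = (1, 0), L = (0, 1), K = (4, 3) — the answer is frame-independent, so this choice is without loss of generality.
1. A is where the line through K parallel to YL meets line FY ⇒ A = (4, 0)
A = F + t·(Y−F) with t = -3, so FA:AY = t:(1−t) = -3:4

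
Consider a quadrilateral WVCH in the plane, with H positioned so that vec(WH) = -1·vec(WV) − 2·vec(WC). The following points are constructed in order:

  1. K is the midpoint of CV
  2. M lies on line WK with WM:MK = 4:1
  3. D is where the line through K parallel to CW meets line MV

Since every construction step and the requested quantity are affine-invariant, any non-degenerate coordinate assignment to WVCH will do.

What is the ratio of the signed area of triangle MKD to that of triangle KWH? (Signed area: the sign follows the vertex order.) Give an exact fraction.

Set W = (0, 0), V = (1, 0), C = (0, 1), H = (-1, -2); any affine frame gives the same invariant.
1. K is the midpoint of CV ⇒ K = (1/2, 1/2)
2. M lies on line WK with WM:MK = 4:1 ⇒ M = (2/5, 2/5)
3. D is where the line through K parallel to CW meets line MV ⇒ D = (1/2, 1/3)
2·[MKD] = -1/60, 2·[KWH] = 1/2
[MKD]:[KWH] = -1/60:1/2 = -1/30

[MKD]:[KWH] = -1/30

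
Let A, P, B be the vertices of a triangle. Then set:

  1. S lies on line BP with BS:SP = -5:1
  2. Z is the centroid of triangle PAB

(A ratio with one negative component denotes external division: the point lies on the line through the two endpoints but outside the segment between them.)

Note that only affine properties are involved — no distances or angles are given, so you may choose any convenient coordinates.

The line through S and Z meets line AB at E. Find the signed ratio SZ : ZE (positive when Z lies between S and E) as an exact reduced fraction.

Work in coordinates with A = (0, 0), P = (1, 0), B = (0, 1).
1. S lies on line BP with BS:SP = -5:1 ⇒ S = (5/4, -1/4)
2. Z is the centroid of triangle PAB ⇒ Z = (1/3, 1/3)
line SZ meets AB at E = (0, 6/11)
Z = S + t·(E−S) with t = 11/15, so SZ:ZE = 11/15:4/15

SZ:ZE = 11/4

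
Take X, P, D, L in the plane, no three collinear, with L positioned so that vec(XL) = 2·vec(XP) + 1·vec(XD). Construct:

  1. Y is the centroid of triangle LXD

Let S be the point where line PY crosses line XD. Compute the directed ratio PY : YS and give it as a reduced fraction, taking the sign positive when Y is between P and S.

PY:YS = 1/2

Choose coordinates X = (0, 0), P = (1, 0), D = (0, 1), L = (2, 1).
1. Y is the centroid of triangle LXD ⇒ Y = (2/3, 2/3)
line PY meets XD at S = (0, 2)
Y = P + t·(S−P) with t = 1/3, so PY:YS = 1/3:2/3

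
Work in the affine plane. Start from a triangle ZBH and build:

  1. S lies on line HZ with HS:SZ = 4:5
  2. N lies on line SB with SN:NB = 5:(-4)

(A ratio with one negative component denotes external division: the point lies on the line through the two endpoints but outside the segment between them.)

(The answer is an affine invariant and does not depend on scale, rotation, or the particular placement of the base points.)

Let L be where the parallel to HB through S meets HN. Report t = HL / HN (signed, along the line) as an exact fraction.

Set Z = (0, 0), B = (1, 0), H = (0, 1); any affine frame gives the same invariant.
1. S lies on line HZ with HS:SZ = 4:5 ⇒ S = (0, 5/9)
2. N lies on line SB with SN:NB = 5:(-4) ⇒ N = (5, -20/9)
through S parallel to HB: direction (1, -1); meets HN at L = (-5/4, 65/36)
L = H + t·(N−H) with t = -1/4

t = -1/4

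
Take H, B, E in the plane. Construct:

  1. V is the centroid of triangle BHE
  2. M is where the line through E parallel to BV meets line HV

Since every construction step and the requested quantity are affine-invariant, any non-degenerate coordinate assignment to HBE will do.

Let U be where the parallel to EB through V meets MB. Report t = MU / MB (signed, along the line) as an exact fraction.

Work in coordinates with H = (0, 0), B = (1, 0), E = (0, 1).
1. V is the centroid of triangle BHE ⇒ V = (1/3, 1/3)
2. M is where the line through E parallel to BV meets line HV ⇒ M = (2/3, 2/3)
through V parallel to EB: direction (1, -1); meets MB at U = (4/3, -2/3)
U = M + t·(B−M) with t = 2

t = 2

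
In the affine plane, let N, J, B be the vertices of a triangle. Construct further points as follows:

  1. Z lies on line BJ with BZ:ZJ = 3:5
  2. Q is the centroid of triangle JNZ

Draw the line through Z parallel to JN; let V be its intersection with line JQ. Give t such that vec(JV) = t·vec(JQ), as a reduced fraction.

Choose coordinates N = (0, 0), J = (1, 0), B = (0, 1).
1. Z lies on line BJ with BZ:ZJ = 3:5 ⇒ Z = (3/8, 5/8)
2. Q is the centroid of triangle JNZ ⇒ Q = (11/24, 5/24)
through Z parallel to JN: direction (-1, 0); meets JQ at V = (-5/8, 5/8)
V = J + t·(Q−J) with t = 3

t = 3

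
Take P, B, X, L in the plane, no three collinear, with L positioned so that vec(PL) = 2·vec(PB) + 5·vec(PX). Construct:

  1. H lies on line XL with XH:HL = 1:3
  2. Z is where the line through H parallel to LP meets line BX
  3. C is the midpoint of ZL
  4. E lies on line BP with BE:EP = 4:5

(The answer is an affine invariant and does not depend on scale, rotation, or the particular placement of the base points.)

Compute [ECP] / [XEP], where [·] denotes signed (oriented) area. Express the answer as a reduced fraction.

Set P = (0, 0), B = (1, 0), X = (0, 1), L = (2, 5); any affine frame gives the same invariant.
1. H lies on line XL with XH:HL = 1:3 ⇒ H = (1/2, 2)
2. Z is where the line through H parallel to LP meets line BX ⇒ Z = (1/14, 13/14)
3. C is the midpoint of ZL ⇒ C = (29/28, 83/28)
4. E lies on line BP with BE:EP = 4:5 ⇒ E = (5/9, 0)
2·[ECP] = 415/252, 2·[XEP] = -5/9
[ECP]:[XEP] = 415/252:-5/9 = -83/28

[ECP]:[XEP] = -83/28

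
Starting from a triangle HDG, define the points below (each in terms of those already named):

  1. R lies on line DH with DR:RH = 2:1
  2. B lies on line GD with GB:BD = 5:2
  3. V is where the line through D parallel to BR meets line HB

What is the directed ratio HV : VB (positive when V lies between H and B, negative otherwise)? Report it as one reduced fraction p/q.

HV:VB = -3/2

Set H = (0, 0), D = (1, 0), G = (0, 1); any affine frame gives the same invariant.
1. R lies on line DH with DR:RH = 2:1 ⇒ R = (1/3, 0)
2. B lies on line GD with GB:BD = 5:2 ⇒ B = (5/7, 2/7)
3. V is where the line through D parallel to BR meets line HB ⇒ V = (15/7, 6/7)
V = H + t·(B−H) with t = 3, so HV:VB = t:(1−t) = 3:-2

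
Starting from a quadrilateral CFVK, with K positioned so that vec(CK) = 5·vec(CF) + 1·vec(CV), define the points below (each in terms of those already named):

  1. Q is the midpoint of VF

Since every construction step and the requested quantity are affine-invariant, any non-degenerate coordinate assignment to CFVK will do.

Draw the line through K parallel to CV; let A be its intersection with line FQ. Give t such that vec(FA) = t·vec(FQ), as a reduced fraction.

t = -8

Set C = (0, 0), F = (1, 0), V = (0, 1), K = (5, 1); any affine frame gives the same invariant.
1. Q is the midpoint of VF ⇒ Q = (1/2, 1/2)
through K parallel to CV: direction (0, 1); meets FQ at A = (5, -4)
A = F + t·(Q−F) with t = -8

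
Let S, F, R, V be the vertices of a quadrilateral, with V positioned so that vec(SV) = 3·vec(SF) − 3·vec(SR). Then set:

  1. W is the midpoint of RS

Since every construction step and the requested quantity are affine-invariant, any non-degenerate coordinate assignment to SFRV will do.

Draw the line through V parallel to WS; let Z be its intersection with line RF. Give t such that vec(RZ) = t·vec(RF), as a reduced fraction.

t = 3

Set S = (0, 0), F = (1, 0), R = (0, 1), V = (3, -3); any affine frame gives the same invariant.
1. W is the midpoint of RS ⇒ W = (0, 1/2)
through V parallel to WS: direction (0, -1/2); meets RF at Z = (3, -2)
Z = R + t·(F−R) with t = 3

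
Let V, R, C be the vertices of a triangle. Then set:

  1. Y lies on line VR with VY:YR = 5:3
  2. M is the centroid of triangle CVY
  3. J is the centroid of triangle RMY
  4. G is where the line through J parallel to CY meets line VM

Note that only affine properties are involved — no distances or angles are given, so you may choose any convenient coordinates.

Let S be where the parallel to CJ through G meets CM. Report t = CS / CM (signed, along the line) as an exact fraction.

t = -13/120

Work in coordinates with V = (0, 0), R = (1, 0), C = (0, 1).
1. Y lies on line VR with VY:YR = 5:3 ⇒ Y = (5/8, 0)
2. M is the centroid of triangle CVY ⇒ M = (5/24, 1/3)
3. J is the centroid of triangle RMY ⇒ J = (11/18, 1/9)
4. G is where the line through J parallel to CY meets line VM ⇒ G = (49/144, 49/90)
through G parallel to CJ: direction (11/18, -8/9); meets CM at S = (-13/576, 193/180)
S = C + t·(M−C) with t = -13/120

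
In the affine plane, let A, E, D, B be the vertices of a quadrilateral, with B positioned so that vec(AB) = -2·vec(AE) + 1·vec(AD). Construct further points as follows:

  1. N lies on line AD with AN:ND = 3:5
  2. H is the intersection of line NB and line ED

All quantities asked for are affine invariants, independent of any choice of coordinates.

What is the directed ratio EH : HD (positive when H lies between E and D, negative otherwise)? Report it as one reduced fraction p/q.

EH:HD = 1/10

Set A = (0, 0), E = (1, 0), D = (0, 1), B = (-2, 1); any affine frame gives the same invariant.
1. N lies on line AD with AN:ND = 3:5 ⇒ N = (0, 3/8)
2. H is the intersection of line NB and line ED ⇒ H = (10/11, 1/11)
H = E + t·(D−E) with t = 1/11, so EH:HD = t:(1−t) = 1/11:10/11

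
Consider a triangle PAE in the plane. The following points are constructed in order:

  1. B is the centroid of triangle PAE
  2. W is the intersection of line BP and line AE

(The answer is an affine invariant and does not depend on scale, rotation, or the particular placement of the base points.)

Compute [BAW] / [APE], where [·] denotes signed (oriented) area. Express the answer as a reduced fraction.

[BAW]:[APE] = -1/6

Assign P = (0, 0), A = (1, 0), E = (0, 1) — the answer is frame-independent, so this choice is without loss of generality.
1. B is the centroid of triangle PAE ⇒ B = (1/3, 1/3)
2. W is the intersection of line BP and line AE ⇒ W = (1/2, 1/2)
2·[BAW] = 1/6, 2·[APE] = -1
[BAW]:[APE] = 1/6:-1 = -1/6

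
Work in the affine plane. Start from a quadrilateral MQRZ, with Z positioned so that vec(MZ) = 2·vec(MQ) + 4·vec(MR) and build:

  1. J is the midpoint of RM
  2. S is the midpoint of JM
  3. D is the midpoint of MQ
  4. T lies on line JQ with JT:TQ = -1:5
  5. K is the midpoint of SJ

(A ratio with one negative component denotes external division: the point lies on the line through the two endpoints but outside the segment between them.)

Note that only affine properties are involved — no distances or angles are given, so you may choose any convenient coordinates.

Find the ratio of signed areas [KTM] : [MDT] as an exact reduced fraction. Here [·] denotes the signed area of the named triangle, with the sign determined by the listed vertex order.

[KTM]:[MDT] = 3/10

Set M = (0, 0), Q = (1, 0), R = (0, 1), Z = (2, 4); any affine frame gives the same invariant.
1. J is the midpoint of RM ⇒ J = (0, 1/2)
2. S is the midpoint of JM ⇒ S = (0, 1/4)
3. D is the midpoint of MQ ⇒ D = (1/2, 0)
4. T lies on line JQ with JT:TQ = -1:5 ⇒ T = (-1/4, 5/8)
5. K is the midpoint of SJ ⇒ K = (0, 3/8)
2·[KTM] = 3/32, 2·[MDT] = 5/16
[KTM]:[MDT] = 3/32:5/16 = 3/10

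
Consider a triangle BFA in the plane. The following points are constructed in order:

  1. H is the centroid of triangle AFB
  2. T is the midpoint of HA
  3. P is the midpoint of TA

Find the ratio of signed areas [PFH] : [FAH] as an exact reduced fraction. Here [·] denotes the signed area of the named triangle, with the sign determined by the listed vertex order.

[PFH]:[FAH] = -3/4

Work in coordinates with B = (0, 0), F = (1, 0), A = (0, 1).
1. H is the centroid of triangle AFB ⇒ H = (1/3, 1/3)
2. T is the midpoint of HA ⇒ T = (1/6, 2/3)
3. P is the midpoint of TA ⇒ P = (1/12, 5/6)
2·[PFH] = -1/4, 2·[FAH] = 1/3
[PFH]:[FAH] = -1/4:1/3 = -3/4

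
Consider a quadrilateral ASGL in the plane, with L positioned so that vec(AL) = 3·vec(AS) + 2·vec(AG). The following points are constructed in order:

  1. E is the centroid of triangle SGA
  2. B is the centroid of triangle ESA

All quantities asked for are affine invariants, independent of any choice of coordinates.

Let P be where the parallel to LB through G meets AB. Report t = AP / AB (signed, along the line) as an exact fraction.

Work in coordinates with A = (0, 0), S = (1, 0), G = (0, 1), L = (3, 2).
1. E is the centroid of triangle SGA ⇒ E = (1/3, 1/3)
2. B is the centroid of triangle ESA ⇒ B = (4/9, 1/9)
through G parallel to LB: direction (-23/9, -17/9); meets AB at P = (-92/45, -23/45)
P = A + t·(B−A) with t = -23/5

t = -23/5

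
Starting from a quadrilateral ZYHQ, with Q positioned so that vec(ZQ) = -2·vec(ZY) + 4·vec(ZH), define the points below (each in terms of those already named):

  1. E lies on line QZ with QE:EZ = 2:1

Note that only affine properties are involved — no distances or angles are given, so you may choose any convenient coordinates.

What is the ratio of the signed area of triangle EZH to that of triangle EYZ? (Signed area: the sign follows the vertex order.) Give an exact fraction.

[EZH]:[EYZ] = -1/2

Assign Z = (0, 0), Y = (1, 0), H = (0, 1), Q = (-2, 4) — the answer is frame-independent, so this choice is without loss of generality.
1. E lies on line QZ with QE:EZ = 2:1 ⇒ E = (-2/3, 4/3)
2·[EZH] = 2/3, 2·[EYZ] = -4/3
[EZH]:[EYZ] = 2/3:-4/3 = -1/2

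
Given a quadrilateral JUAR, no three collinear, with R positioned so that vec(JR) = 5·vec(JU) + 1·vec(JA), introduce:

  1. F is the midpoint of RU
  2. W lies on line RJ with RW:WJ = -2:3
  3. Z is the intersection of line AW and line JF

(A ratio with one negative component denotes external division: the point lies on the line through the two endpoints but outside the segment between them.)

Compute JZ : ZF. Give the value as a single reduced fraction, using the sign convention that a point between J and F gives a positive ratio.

Assign J = (0, 0), U = (1, 0), A = (0, 1), R = (5, 1) — the answer is frame-independent, so this choice is without loss of generality.
1. F is the midpoint of RU ⇒ F = (3, 1/2)
2. W lies on line RJ with RW:WJ = -2:3 ⇒ W = (15, 3)
3. Z is the intersection of line AW and line JF ⇒ Z = (30, 5)
Z = J + t·(F−J) with t = 10, so JZ:ZF = t:(1−t) = 10:-9

JZ:ZF = -10/9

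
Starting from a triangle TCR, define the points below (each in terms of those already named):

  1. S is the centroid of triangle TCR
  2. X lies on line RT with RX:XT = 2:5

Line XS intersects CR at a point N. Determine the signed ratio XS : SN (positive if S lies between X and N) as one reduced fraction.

XS:SN = -1/7

Set T = (0, 0), C = (1, 0), R = (0, 1); any affine frame gives the same invariant.
1. S is the centroid of triangle TCR ⇒ S = (1/3, 1/3)
2. X lies on line RT with RX:XT = 2:5 ⇒ X = (0, 5/7)
line XS meets CR at N = (-2, 3)
S = X + t·(N−X) with t = -1/6, so XS:SN = -1/6:7/6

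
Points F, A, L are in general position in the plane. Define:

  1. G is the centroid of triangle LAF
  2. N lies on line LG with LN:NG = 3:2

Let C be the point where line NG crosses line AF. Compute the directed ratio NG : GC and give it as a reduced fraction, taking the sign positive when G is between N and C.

Work in coordinates with F = (0, 0), A = (1, 0), L = (0, 1).
1. G is the centroid of triangle LAF ⇒ G = (1/3, 1/3)
2. N lies on line LG with LN:NG = 3:2 ⇒ N = (1/5, 3/5)
line NG meets AF at C = (1/2, 0)
G = N + t·(C−N) with t = 4/9, so NG:GC = 4/9:5/9

NG:GC = 4/5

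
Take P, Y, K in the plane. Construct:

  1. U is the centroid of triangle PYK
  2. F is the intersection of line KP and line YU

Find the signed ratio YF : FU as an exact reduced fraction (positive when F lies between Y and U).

Assign P = (0, 0), Y = (1, 0), K = (0, 1) — the answer is frame-independent, so this choice is without loss of generality.
1. U is the centroid of triangle PYK ⇒ U = (1/3, 1/3)
2. F is the intersection of line KP and line YU ⇒ F = (0, 1/2)
F = Y + t·(U−Y) with t = 3/2, so YF:FU = t:(1−t) = 3/2:-1/2

YF:FU = -3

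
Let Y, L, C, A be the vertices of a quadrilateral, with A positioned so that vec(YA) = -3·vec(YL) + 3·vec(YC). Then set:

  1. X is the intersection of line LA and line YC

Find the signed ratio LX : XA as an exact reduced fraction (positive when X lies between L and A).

LX:XA = 1/3

Work in coordinates with Y = (0, 0), L = (1, 0), C = (0, 1), A = (-3, 3).
1. X is the intersection of line LA and line YC ⇒ X = (0, 3/4)
X = L + t·(A−L) with t = 1/4, so LX:XA = t:(1−t) = 1/4:3/4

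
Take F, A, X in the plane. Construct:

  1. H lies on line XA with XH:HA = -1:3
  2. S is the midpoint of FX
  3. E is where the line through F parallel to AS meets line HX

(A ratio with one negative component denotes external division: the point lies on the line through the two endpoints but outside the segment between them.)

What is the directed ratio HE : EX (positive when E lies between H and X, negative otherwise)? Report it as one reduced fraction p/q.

HE:EX = -5/4

Work in coordinates with F = (0, 0), A = (1, 0), X = (0, 1).
1. H lies on line XA with XH:HA = -1:3 ⇒ H = (-1/2, 3/2)
2. S is the midpoint of FX ⇒ S = (0, 1/2)
3. E is where the line through F parallel to AS meets line HX ⇒ E = (2, -1)
E = H + t·(X−H) with t = 5, so HE:EX = t:(1−t) = 5:-4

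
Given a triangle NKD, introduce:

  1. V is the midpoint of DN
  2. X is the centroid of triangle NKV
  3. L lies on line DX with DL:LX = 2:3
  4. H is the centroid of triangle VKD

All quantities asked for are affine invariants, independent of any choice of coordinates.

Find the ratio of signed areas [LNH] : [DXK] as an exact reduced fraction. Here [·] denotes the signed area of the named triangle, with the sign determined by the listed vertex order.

Assign N = (0, 0), K = (1, 0), D = (0, 1) — the answer is frame-independent, so this choice is without loss of generality.
1. V is the midpoint of DN ⇒ V = (0, 1/2)
2. X is the centroid of triangle NKV ⇒ X = (1/3, 1/6)
3. L lies on line DX with DL:LX = 2:3 ⇒ L = (2/15, 2/3)
4. H is the centroid of triangle VKD ⇒ H = (1/3, 1/2)
2·[LNH] = 7/45, 2·[DXK] = 1/2
[LNH]:[DXK] = 7/45:1/2 = 14/45

[LNH]:[DXK] = 14/45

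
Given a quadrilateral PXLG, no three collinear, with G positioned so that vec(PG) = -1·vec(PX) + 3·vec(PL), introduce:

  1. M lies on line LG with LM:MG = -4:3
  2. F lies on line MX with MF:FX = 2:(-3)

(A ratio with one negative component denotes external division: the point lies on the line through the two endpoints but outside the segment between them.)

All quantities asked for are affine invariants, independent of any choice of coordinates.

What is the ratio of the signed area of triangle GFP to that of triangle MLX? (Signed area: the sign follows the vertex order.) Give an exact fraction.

[GFP]:[MLX] = 15/4

Assign P = (0, 0), X = (1, 0), L = (0, 1), G = (-1, 3) — the answer is frame-independent, so this choice is without loss of generality.
1. M lies on line LG with LM:MG = -4:3 ⇒ M = (-4, 9)
2. F lies on line MX with MF:FX = 2:(-3) ⇒ F = (-14, 27)
2·[GFP] = 15, 2·[MLX] = 4
[GFP]:[MLX] = 15:4 = 15/4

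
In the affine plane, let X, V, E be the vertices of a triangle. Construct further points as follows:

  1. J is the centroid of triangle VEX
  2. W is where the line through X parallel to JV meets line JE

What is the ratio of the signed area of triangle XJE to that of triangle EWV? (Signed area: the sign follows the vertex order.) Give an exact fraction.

Assign X = (0, 0), V = (1, 0), E = (0, 1) — the answer is frame-independent, so this choice is without loss of generality.
1. J is the centroid of triangle VEX ⇒ J = (1/3, 1/3)
2. W is where the line through X parallel to JV meets line JE ⇒ W = (2/3, -1/3)
2·[XJE] = 1/3, 2·[EWV] = 2/3
[XJE]:[EWV] = 1/3:2/3 = 1/2

[XJE]:[EWV] = 1/2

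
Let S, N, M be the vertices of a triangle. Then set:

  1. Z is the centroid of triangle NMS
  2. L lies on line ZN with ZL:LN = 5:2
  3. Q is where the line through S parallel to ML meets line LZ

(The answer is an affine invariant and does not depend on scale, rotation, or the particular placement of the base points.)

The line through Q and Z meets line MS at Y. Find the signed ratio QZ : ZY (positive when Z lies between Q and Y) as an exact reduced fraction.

QZ:ZY = -24/7

Set S = (0, 0), N = (1, 0), M = (0, 1); any affine frame gives the same invariant.
1. Z is the centroid of triangle NMS ⇒ Z = (1/3, 1/3)
2. L lies on line ZN with ZL:LN = 5:2 ⇒ L = (17/21, 2/21)
3. Q is where the line through S parallel to ML meets line LZ ⇒ Q = (-17/21, 19/21)
line QZ meets MS at Y = (0, 1/2)
Z = Q + t·(Y−Q) with t = 24/17, so QZ:ZY = 24/17:-7/17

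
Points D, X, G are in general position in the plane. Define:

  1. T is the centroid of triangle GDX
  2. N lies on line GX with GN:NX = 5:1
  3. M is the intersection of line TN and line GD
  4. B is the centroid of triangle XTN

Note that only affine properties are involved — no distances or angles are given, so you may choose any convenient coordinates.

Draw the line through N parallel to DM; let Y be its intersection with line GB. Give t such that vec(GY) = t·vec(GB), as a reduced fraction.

Choose coordinates D = (0, 0), X = (1, 0), G = (0, 1).
1. T is the centroid of triangle GDX ⇒ T = (1/3, 1/3)
2. N lies on line GX with GN:NX = 5:1 ⇒ N = (5/6, 1/6)
3. M is the intersection of line TN and line GD ⇒ M = (0, 4/9)
4. B is the centroid of triangle XTN ⇒ B = (13/18, 1/6)
through N parallel to DM: direction (0, 4/9); meets GB at Y = (5/6, 1/26)
Y = G + t·(B−G) with t = 15/13

t = 15/13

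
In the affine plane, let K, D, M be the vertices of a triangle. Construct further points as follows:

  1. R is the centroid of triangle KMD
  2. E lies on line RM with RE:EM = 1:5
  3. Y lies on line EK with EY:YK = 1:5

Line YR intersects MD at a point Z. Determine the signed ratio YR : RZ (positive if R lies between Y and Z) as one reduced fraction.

Assign K = (0, 0), D = (1, 0), M = (0, 1) — the answer is frame-independent, so this choice is without loss of generality.
1. R is the centroid of triangle KMD ⇒ R = (1/3, 1/3)
2. E lies on line RM with RE:EM = 1:5 ⇒ E = (5/18, 4/9)
3. Y lies on line EK with EY:YK = 1:5 ⇒ Y = (25/108, 10/27)
line YR meets MD at Z = (6/7, 1/7)
R = Y + t·(Z−Y) with t = 7/43, so YR:RZ = 7/43:36/43

YR:RZ = 7/36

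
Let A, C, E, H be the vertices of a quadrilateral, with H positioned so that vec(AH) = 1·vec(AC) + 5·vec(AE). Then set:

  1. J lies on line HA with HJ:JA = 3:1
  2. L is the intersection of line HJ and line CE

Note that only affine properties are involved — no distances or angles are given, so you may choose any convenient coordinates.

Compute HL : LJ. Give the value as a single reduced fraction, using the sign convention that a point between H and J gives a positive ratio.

HL:LJ = -10

Work in coordinates with A = (0, 0), C = (1, 0), E = (0, 1), H = (1, 5).
1. J lies on line HA with HJ:JA = 3:1 ⇒ J = (1/4, 5/4)
2. L is the intersection of line HJ and line CE ⇒ L = (1/6, 5/6)
L = H + t·(J−H) with t = 10/9, so HL:LJ = t:(1−t) = 10/9:-1/9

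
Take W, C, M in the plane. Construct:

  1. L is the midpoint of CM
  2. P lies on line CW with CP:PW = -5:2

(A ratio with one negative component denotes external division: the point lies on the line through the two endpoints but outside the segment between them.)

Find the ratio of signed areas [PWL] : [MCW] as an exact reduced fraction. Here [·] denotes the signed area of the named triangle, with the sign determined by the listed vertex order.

[PWL]:[MCW] = -1/3

Set W = (0, 0), C = (1, 0), M = (0, 1); any affine frame gives the same invariant.
1. L is the midpoint of CM ⇒ L = (1/2, 1/2)
2. P lies on line CW with CP:PW = -5:2 ⇒ P = (-2/3, 0)
2·[PWL] = 1/3, 2·[MCW] = -1
[PWL]:[MCW] = 1/3:-1 = -1/3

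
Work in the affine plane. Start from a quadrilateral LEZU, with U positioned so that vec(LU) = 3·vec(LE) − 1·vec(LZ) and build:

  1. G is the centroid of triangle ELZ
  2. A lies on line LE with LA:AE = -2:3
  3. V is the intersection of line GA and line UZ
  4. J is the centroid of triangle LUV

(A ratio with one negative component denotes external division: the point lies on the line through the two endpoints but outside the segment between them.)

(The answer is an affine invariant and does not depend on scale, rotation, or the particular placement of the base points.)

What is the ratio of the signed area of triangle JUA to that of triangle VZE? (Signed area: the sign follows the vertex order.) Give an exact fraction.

Choose coordinates L = (0, 0), E = (1, 0), Z = (0, 1), U = (3, -1).
1. G is the centroid of triangle ELZ ⇒ G = (1/3, 1/3)
2. A lies on line LE with LA:AE = -2:3 ⇒ A = (-2, 0)
3. V is the intersection of line GA and line UZ ⇒ V = (15/17, 7/17)
4. J is the centroid of triangle LUV ⇒ J = (22/17, -10/51)
2·[JUA] = -118/51, 2·[VZE] = 5/17
[JUA]:[VZE] = -118/51:5/17 = -118/15

[JUA]:[VZE] = -118/15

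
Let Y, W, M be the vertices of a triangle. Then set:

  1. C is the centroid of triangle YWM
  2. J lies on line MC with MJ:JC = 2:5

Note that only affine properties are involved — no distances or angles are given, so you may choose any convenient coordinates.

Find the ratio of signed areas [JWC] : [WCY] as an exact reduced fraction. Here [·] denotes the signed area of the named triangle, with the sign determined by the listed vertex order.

Set Y = (0, 0), W = (1, 0), M = (0, 1); any affine frame gives the same invariant.
1. C is the centroid of triangle YWM ⇒ C = (1/3, 1/3)
2. J lies on line MC with MJ:JC = 2:5 ⇒ J = (2/21, 17/21)
2·[JWC] = -5/21, 2·[WCY] = 1/3
[JWC]:[WCY] = -5/21:1/3 = -5/7

[JWC]:[WCY] = -5/7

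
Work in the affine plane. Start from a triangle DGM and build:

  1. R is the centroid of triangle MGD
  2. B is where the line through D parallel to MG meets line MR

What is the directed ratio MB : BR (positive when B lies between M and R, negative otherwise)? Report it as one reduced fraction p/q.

Work in coordinates with D = (0, 0), G = (1, 0), M = (0, 1).
1. R is the centroid of triangle MGD ⇒ R = (1/3, 1/3)
2. B is where the line through D parallel to MG meets line MR ⇒ B = (1, -1)
B = M + t·(R−M) with t = 3, so MB:BR = t:(1−t) = 3:-2

MB:BR = -3/2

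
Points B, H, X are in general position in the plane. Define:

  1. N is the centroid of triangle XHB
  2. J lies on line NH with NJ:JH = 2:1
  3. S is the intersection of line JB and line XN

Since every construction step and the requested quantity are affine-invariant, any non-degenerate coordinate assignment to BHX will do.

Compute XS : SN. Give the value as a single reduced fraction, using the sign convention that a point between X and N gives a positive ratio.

Work in coordinates with B = (0, 0), H = (1, 0), X = (0, 1).
1. N is the centroid of triangle XHB ⇒ N = (1/3, 1/3)
2. J lies on line NH with NJ:JH = 2:1 ⇒ J = (7/9, 1/9)
3. S is the intersection of line JB and line XN ⇒ S = (7/15, 1/15)
S = X + t·(N−X) with t = 7/5, so XS:SN = t:(1−t) = 7/5:-2/5

XS:SN = -7/2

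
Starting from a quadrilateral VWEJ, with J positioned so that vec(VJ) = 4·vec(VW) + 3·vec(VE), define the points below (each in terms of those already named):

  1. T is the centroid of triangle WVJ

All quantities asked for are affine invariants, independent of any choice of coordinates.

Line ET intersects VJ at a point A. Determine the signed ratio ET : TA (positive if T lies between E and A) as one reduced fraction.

Assign V = (0, 0), W = (1, 0), E = (0, 1), J = (4, 3) — the answer is frame-independent, so this choice is without loss of generality.
1. T is the centroid of triangle WVJ ⇒ T = (5/3, 1)
line ET meets VJ at A = (4/3, 1)
T = E + t·(A−E) with t = 5/4, so ET:TA = 5/4:-1/4

ET:TA = -5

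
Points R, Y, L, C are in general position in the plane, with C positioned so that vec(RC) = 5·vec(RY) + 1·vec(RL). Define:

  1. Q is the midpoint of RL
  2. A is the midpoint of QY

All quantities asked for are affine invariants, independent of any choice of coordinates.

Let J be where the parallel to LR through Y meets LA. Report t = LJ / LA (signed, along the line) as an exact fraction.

Work in coordinates with R = (0, 0), Y = (1, 0), L = (0, 1), C = (5, 1).
1. Q is the midpoint of RL ⇒ Q = (0, 1/2)
2. A is the midpoint of QY ⇒ A = (1/2, 1/4)
through Y parallel to LR: direction (0, -1); meets LA at J = (1, -1/2)
J = L + t·(A−L) with t = 2

t = 2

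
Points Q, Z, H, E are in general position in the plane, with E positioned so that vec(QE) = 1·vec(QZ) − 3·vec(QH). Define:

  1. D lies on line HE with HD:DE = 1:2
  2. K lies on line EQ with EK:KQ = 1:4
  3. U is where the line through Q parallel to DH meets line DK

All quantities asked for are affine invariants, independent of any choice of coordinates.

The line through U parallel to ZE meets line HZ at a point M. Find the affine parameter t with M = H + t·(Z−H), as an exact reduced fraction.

Choose coordinates Q = (0, 0), Z = (1, 0), H = (0, 1), E = (1, -3).
1. D lies on line HE with HD:DE = 1:2 ⇒ D = (1/3, -1/3)
2. K lies on line EQ with EK:KQ = 1:4 ⇒ K = (4/5, -12/5)
3. U is where the line through Q parallel to DH meets line DK ⇒ U = (8/3, -32/3)
through U parallel to ZE: direction (0, -3); meets HZ at M = (8/3, -5/3)
M = H + t·(Z−H) with t = 8/3

t = 8/3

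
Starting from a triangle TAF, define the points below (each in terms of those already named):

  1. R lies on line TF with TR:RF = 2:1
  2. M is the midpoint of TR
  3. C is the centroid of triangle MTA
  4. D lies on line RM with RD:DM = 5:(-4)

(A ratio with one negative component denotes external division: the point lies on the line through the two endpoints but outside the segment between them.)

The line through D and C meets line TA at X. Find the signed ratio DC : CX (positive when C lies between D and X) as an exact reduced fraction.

Assign T = (0, 0), A = (1, 0), F = (0, 1) — the answer is frame-independent, so this choice is without loss of generality.
1. R lies on line TF with TR:RF = 2:1 ⇒ R = (0, 2/3)
2. M is the midpoint of TR ⇒ M = (0, 1/3)
3. C is the centroid of triangle MTA ⇒ C = (1/3, 1/9)
4. D lies on line RM with RD:DM = 5:(-4) ⇒ D = (0, -1)
line DC meets TA at X = (3/10, 0)
C = D + t·(X−D) with t = 10/9, so DC:CX = 10/9:-1/9

DC:CX = -10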